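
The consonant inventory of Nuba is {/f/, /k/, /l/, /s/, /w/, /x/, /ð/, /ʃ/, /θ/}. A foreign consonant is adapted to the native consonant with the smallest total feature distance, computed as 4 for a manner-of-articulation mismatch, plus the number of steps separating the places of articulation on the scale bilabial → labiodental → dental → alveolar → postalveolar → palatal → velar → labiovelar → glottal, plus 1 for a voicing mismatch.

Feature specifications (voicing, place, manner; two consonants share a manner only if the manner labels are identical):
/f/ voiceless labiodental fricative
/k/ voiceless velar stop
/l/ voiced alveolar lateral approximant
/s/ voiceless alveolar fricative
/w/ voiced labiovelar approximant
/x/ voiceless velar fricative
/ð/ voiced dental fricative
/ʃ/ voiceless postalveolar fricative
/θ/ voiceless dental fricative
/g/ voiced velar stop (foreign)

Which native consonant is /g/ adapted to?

k

/k/ is closest: same manner (stop), place distance 0 (velar→velar), voicing differs (+1); total 1. Next closest is /w/ at distance 5.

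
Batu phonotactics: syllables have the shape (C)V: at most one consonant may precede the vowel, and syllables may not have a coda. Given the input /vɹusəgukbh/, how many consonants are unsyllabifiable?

Under (C)V, the unsyllabifiable consonants are /v/, /k/, /b/, /h/ (no codas are permitted; onsets are limited to one consonant).

4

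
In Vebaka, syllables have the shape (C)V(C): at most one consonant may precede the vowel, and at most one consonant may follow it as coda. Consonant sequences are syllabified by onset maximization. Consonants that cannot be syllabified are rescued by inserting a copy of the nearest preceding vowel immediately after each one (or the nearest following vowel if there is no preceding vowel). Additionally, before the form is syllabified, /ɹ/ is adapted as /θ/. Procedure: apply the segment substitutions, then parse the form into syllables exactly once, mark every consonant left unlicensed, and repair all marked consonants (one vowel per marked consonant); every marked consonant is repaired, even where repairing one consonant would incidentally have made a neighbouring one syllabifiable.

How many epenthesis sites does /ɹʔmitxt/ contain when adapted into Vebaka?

4

After substitution the input is /θʔmitxt/.
The unsyllabifiable consonants are /θ/, /ʔ/, /x/, /t/; each receives one epenthetic vowel.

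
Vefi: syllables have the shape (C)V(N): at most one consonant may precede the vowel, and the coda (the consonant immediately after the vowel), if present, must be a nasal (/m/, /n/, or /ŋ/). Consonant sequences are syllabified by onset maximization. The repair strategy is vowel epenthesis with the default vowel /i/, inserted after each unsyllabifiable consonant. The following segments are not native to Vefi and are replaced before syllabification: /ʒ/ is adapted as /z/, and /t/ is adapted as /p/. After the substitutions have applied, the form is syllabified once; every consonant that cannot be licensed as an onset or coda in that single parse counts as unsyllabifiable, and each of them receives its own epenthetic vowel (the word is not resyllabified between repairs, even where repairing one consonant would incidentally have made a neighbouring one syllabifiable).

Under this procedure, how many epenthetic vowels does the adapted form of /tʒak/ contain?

2

After substitution the input is /pzak/.
The unsyllabifiable consonants are /p/, /k/; each receives one epenthetic vowel.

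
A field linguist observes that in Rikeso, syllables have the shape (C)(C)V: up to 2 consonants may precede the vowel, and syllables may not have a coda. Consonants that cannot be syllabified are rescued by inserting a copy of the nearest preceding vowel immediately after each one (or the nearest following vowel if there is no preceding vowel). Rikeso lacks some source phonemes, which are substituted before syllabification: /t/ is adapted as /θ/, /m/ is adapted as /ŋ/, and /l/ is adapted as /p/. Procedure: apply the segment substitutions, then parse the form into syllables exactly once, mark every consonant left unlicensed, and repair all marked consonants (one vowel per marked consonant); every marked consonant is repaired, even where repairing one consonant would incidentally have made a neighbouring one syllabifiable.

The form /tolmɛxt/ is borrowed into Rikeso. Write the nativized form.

θopŋɛxɛθɛ

Substitution: /t/ → /θ/, /l/ → /p/, /m/ → /ŋ/, giving /θopŋɛxθ/.
Syllabifying with onset maximization leaves /x/, /θ/ stranded (no codas are permitted; onsets may contain at most 2 consonants).
Each unlicensed consonant becomes the onset of a new syllable: /x/ → /xɛ/, /θ/ → /θɛ/.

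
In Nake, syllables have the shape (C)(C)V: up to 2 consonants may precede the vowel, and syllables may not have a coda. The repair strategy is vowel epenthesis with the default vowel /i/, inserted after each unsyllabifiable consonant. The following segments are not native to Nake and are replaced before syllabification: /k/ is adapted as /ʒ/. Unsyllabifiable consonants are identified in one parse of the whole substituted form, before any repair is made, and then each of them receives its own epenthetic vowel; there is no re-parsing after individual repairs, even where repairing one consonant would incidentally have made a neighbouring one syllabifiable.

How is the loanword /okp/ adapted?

Substitution: /k/ → /ʒ/, giving /oʒp/.
Syllabifying with onset maximization leaves /ʒ/, /p/ stranded (no codas are permitted; onsets may contain at most 2 consonants).
Each unlicensed consonant becomes the onset of a new syllable: /ʒ/ → /ʒi/, /p/ → /pi/.

oʒipi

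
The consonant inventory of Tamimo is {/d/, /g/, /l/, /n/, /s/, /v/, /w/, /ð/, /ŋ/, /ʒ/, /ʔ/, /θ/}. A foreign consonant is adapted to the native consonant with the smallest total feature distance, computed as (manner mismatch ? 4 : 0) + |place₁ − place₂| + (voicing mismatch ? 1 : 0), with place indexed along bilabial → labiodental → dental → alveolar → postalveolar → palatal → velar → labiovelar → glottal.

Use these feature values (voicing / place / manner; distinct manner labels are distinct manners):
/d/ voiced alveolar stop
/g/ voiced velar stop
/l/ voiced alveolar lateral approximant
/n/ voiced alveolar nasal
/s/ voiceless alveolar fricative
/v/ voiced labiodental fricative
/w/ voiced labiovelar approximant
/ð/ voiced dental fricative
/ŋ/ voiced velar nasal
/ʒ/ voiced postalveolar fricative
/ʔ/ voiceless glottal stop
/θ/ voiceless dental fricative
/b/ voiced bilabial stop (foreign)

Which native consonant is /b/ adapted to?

d

/d/ is closest: same manner (stop), place distance 3 (bilabial→alveolar), same voicing; total 3. Next closest is /v/ at distance 5.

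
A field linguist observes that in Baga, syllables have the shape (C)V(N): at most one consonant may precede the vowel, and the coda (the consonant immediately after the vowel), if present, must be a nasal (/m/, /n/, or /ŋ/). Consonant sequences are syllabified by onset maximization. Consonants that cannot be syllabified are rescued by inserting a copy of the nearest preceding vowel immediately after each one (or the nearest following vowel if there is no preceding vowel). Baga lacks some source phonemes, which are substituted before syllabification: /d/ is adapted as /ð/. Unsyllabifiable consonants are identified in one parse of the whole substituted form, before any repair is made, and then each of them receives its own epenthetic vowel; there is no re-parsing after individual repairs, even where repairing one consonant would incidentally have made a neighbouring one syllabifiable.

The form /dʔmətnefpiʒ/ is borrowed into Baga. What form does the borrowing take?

ðəʔəmətənefepiʒi

Substitution: /d/ → /ð/, giving /ðʔmətnefpiʒ/.
The consonants /ð/, /ʔ/, /t/, /f/, /ʒ/ cannot be parsed into a legal (C)V(N) syllable (only a nasal (/m/, /n/, or /ŋ/) is licensed in coda position; onsets are limited to one consonant).
Each unlicensed consonant becomes the onset of a new syllable: /ð/ → /ðə/, /ʔ/ → /ʔə/, /t/ → /tə/, /f/ → /fe/, /ʒ/ → /ʒi/.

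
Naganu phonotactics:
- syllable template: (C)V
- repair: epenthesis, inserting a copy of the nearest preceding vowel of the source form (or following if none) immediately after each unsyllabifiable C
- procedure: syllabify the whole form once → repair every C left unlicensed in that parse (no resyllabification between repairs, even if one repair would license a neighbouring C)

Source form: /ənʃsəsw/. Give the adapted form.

The consonants /n/, /ʃ/, /s/, /w/ cannot be parsed into a legal (C)V syllable (no codas are permitted; onsets are limited to one consonant).
Inserting the epenthetic vowel yields /n/ → /nə/, /ʃ/ → /ʃə/, /s/ → /sə/, /w/ → /wə/.

ənəʃəsəsəwə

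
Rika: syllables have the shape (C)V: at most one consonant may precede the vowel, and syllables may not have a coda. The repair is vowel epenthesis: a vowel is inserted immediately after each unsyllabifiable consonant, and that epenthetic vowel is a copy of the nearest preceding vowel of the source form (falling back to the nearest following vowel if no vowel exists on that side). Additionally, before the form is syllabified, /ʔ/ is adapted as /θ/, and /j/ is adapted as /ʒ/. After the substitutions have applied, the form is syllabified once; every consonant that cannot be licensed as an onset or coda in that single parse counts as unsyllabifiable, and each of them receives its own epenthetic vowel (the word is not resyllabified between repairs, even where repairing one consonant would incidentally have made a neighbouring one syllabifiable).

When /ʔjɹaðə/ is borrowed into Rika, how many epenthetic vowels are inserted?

2

After substitution the input is /θʒɹaðə/.
The unsyllabifiable consonants are /θ/, /ʒ/; each receives one epenthetic vowel.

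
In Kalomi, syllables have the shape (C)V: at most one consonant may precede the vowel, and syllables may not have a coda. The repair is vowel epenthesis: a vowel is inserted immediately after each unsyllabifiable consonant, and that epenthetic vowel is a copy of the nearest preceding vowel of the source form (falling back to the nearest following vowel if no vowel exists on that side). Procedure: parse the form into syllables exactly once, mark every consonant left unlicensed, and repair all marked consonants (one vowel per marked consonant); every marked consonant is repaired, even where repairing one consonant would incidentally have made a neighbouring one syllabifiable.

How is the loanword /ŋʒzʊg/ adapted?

Under (C)V, the unsyllabifiable consonants are /ŋ/, /ʒ/, /g/ (no codas are permitted; onsets are limited to one consonant).
Epenthesis after each stranded consonant: /ŋ/ → /ŋʊ/, /ʒ/ → /ʒʊ/, /g/ → /gʊ/.

ŋʊʒʊzʊgʊ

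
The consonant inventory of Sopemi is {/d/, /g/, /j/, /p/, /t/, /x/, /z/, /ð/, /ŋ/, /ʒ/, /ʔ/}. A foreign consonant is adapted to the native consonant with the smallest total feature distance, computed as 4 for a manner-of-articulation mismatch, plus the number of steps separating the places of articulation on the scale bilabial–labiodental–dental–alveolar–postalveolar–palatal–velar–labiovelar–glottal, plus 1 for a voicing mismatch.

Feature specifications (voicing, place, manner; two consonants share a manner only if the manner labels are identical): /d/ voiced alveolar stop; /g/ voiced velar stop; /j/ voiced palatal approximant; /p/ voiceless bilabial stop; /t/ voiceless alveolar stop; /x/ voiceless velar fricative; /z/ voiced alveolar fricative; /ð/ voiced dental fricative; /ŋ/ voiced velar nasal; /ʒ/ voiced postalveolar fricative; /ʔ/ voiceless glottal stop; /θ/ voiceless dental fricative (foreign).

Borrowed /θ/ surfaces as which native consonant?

/ð/ is closest: same manner (fricative), place distance 0 (dental→dental), voicing differs (+1); total 1. Next closest is /z/ at distance 2.

ð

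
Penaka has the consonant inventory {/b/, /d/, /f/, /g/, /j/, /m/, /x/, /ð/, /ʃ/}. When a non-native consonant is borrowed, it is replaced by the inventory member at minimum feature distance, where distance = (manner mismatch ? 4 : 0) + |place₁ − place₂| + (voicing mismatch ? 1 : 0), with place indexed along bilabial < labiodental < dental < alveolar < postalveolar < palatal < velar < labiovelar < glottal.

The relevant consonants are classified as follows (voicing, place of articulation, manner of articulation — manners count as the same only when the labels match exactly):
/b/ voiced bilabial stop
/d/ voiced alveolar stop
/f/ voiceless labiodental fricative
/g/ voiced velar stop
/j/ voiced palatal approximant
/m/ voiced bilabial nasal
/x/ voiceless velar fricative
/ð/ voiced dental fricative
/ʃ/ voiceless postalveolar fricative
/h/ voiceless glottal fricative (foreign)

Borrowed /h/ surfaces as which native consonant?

x

/x/ is closest: same manner (fricative), place distance 2 (glottal→velar), same voicing; total 2. Next closest is /ʃ/ at distance 4.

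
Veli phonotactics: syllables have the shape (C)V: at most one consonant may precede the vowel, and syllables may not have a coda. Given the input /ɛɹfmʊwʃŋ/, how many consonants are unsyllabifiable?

5

Syllabifying with onset maximization leaves /ɹ/, /f/, /w/, /ʃ/, /ŋ/ stranded (no codas are permitted; onsets are limited to one consonant).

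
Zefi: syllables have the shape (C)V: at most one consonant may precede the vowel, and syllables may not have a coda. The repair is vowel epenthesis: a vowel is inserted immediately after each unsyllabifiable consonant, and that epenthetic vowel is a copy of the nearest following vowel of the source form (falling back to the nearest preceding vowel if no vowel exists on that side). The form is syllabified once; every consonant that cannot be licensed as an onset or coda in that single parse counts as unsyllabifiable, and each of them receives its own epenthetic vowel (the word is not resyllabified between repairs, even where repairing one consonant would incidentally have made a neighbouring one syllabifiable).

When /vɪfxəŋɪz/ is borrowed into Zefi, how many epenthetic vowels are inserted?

2

The unsyllabifiable consonants are /f/, /z/; each receives one epenthetic vowel.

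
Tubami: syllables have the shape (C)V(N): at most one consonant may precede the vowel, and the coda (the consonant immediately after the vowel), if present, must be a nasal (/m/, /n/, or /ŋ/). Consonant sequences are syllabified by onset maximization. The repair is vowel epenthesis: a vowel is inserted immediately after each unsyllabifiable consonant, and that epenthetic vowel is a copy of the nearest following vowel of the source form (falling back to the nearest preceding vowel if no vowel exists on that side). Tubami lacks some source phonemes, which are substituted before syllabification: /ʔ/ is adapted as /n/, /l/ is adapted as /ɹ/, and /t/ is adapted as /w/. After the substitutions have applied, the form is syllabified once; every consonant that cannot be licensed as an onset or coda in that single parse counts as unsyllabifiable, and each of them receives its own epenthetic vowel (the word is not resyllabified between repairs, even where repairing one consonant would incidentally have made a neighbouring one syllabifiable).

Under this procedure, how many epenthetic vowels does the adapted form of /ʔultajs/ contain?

After substitution the input is /nuɹwajs/.
The unsyllabifiable consonants are /ɹ/, /j/, /s/; each receives one epenthetic vowel.

3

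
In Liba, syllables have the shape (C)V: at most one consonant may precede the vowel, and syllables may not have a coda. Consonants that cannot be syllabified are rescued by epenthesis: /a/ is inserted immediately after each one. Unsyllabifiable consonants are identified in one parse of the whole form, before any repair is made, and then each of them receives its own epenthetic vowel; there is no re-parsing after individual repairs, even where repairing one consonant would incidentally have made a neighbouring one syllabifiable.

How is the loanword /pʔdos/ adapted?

The consonants /p/, /ʔ/, /s/ cannot be parsed into a legal (C)V syllable (no codas are permitted; onsets are limited to one consonant).
Epenthesis after each stranded consonant: /p/ → /pa/, /ʔ/ → /ʔa/, /s/ → /sa/.

paʔadosa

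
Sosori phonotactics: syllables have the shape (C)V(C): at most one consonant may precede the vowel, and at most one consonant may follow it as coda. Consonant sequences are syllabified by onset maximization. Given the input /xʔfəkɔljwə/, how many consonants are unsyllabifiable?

3

The consonants /x/, /ʔ/, /j/ cannot be parsed into a legal (C)V(C) syllable (at most one coda consonant is licensed; onsets are limited to one consonant).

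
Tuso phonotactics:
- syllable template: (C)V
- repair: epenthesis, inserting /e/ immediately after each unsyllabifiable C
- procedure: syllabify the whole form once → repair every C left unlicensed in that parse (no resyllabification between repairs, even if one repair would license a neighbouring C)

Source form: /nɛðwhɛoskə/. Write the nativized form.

The consonants /ð/, /w/, /s/ cannot be parsed into a legal (C)V syllable (no codas are permitted; onsets are limited to one consonant).
Epenthesis after each stranded consonant: /ð/ → /ðe/, /w/ → /we/, /s/ → /se/.

nɛðewehɛosekə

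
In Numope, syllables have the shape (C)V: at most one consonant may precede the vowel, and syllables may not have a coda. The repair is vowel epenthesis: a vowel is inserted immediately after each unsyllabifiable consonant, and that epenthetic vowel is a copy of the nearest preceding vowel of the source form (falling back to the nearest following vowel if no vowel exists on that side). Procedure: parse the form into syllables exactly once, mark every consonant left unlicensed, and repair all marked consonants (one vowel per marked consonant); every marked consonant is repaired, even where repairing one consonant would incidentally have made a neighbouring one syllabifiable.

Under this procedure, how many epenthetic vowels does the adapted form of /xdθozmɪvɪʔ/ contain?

4

The unsyllabifiable consonants are /x/, /d/, /z/, /ʔ/; each receives one epenthetic vowel.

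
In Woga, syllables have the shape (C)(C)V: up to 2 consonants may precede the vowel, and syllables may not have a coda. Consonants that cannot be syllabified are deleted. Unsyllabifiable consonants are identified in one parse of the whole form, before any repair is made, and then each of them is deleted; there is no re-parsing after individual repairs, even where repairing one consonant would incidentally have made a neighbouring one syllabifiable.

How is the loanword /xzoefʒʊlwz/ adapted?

xzoefʒʊ

Syllabifying with onset maximization leaves /l/, /w/, /z/ stranded (no codas are permitted; onsets may contain at most 2 consonants).
Deleting the stranded consonants removes /l/, /w/, /z/.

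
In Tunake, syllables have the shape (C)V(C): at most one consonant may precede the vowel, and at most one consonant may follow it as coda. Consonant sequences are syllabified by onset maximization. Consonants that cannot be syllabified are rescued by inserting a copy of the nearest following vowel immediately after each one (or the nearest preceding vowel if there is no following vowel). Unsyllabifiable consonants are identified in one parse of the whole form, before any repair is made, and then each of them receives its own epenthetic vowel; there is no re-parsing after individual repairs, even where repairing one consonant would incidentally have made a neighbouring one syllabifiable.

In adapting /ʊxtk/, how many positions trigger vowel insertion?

2

The unsyllabifiable consonants are /t/, /k/; each receives one epenthetic vowel.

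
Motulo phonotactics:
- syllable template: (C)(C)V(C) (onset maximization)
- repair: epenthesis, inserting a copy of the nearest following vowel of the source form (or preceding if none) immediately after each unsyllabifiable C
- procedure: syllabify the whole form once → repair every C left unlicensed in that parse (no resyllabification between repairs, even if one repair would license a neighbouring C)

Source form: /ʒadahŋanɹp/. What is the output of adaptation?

ʒadahŋanɹapa

Syllabifying with onset maximization leaves /ɹ/, /p/ stranded (at most one coda consonant is licensed; onsets may contain at most 2 consonants).
Epenthesis after each stranded consonant: /ɹ/ → /ɹa/, /p/ → /pa/.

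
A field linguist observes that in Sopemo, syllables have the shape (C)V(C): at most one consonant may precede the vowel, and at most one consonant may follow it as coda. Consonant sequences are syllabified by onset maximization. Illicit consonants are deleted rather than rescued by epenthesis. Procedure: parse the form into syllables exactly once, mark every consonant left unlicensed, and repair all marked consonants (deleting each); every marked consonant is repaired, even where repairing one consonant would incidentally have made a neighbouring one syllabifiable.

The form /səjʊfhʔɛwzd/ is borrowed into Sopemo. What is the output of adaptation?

Syllabifying with onset maximization leaves /h/, /z/, /d/ stranded (at most one coda consonant is licensed; onsets are limited to one consonant).
Deleting the stranded consonants removes /h/, /z/, /d/.

səjʊfʔɛw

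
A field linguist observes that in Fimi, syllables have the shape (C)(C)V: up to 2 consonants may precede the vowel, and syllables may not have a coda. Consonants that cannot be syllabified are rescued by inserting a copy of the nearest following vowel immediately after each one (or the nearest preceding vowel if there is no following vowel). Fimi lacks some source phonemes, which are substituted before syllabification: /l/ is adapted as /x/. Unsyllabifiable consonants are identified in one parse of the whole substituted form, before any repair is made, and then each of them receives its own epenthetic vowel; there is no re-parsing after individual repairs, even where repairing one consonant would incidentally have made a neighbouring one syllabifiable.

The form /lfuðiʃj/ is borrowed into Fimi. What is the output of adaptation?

xfuðiʃiji

Substitution: /l/ → /x/, giving /xfuðiʃj/.
Syllabifying with onset maximization leaves /ʃ/, /j/ stranded (no codas are permitted; onsets may contain at most 2 consonants).
Epenthesis after each stranded consonant: /ʃ/ → /ʃi/, /j/ → /ji/.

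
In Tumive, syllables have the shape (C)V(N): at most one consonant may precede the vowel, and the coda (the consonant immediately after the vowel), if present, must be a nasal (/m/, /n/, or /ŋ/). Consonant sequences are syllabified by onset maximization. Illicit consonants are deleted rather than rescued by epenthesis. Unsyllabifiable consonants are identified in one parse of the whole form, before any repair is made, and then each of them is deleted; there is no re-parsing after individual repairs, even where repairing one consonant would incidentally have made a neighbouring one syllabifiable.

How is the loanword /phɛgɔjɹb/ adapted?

hɛgɔ

Under (C)V(N), the unsyllabifiable consonants are /p/, /j/, /ɹ/, /b/ (only a nasal (/m/, /n/, or /ŋ/) is licensed in coda position; onsets are limited to one consonant).
Deletion applies to /p/, /j/, /ɹ/, /b/.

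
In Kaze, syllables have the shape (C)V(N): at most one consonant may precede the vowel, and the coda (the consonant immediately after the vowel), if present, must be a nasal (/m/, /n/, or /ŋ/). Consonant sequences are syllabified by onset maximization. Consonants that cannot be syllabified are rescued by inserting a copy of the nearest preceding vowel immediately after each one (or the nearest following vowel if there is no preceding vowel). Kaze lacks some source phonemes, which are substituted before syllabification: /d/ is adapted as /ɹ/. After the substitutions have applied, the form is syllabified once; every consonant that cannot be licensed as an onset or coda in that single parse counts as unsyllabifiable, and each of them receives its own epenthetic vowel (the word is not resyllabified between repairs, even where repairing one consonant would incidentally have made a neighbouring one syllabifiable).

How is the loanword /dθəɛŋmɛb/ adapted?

ɹəθəɛŋmɛbɛ

Substitution: /d/ → /ɹ/, giving /ɹθəɛŋmɛb/.
Syllabifying with onset maximization leaves /ɹ/, /b/ stranded (only a nasal (/m/, /n/, or /ŋ/) is licensed in coda position; onsets are limited to one consonant).
Inserting the epenthetic vowel yields /ɹ/ → /ɹə/, /b/ → /bɛ/.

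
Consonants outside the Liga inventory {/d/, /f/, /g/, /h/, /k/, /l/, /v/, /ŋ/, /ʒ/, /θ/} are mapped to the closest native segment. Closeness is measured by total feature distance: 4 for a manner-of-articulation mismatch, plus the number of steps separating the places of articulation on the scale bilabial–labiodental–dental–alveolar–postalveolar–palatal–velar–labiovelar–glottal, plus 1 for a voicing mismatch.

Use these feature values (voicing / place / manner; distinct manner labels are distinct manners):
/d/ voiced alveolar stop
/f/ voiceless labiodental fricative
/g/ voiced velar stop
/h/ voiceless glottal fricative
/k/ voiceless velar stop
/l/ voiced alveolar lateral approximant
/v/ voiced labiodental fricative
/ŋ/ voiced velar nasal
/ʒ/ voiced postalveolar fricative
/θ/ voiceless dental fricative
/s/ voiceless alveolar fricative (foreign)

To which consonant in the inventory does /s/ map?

θ

/θ/ is closest: same manner (fricative), place distance 1 (alveolar→dental), same voicing; total 1. Next closest is /f/ at distance 2.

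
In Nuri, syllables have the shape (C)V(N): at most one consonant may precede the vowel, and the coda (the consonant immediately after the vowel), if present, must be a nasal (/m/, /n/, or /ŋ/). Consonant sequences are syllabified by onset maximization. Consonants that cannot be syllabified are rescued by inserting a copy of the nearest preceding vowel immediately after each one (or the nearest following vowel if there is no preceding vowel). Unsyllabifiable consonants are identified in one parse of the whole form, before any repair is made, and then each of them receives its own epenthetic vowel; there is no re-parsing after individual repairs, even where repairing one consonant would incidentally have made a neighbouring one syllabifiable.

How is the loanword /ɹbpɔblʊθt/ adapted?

The consonants /ɹ/, /b/, /b/, /θ/, /t/ cannot be parsed into a legal (C)V(N) syllable (only a nasal (/m/, /n/, or /ŋ/) is licensed in coda position; onsets are limited to one consonant).
Inserting the epenthetic vowel yields /ɹ/ → /ɹɔ/, /b/ → /bɔ/, /b/ → /bɔ/, /θ/ → /θʊ/, /t/ → /tʊ/.

ɹɔbɔpɔbɔlʊθʊtʊ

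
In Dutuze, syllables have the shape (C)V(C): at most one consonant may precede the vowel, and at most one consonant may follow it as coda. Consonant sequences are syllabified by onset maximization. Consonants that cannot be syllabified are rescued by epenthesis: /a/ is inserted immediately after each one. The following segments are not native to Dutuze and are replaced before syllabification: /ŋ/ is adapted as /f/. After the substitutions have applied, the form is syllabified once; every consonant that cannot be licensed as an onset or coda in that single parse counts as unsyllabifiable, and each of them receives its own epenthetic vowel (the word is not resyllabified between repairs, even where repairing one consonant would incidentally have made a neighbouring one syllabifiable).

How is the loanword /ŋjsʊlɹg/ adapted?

Substitution: /ŋ/ → /f/, giving /fjsʊlɹg/.
The consonants /f/, /j/, /ɹ/, /g/ cannot be parsed into a legal (C)V(C) syllable (at most one coda consonant is licensed; onsets are limited to one consonant).
Inserting the epenthetic vowel yields /f/ → /fa/, /j/ → /ja/, /ɹ/ → /ɹa/, /g/ → /ga/.

fajasʊlɹaga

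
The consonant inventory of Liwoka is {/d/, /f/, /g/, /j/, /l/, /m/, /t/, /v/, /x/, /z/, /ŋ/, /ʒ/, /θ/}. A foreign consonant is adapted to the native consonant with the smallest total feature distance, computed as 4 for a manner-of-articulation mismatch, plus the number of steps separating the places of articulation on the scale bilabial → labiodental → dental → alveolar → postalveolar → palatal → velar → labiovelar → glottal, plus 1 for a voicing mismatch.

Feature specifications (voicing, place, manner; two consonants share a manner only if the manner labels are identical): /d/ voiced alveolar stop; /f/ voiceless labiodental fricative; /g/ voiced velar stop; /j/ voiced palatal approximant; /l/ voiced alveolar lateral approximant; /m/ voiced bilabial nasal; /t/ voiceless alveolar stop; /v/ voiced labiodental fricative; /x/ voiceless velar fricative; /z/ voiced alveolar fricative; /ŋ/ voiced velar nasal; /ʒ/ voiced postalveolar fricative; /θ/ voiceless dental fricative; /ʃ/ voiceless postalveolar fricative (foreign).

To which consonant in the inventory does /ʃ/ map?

ʒ

/ʒ/ is closest: same manner (fricative), place distance 0 (postalveolar→postalveolar), voicing differs (+1); total 1. Next closest is /x/ at distance 2.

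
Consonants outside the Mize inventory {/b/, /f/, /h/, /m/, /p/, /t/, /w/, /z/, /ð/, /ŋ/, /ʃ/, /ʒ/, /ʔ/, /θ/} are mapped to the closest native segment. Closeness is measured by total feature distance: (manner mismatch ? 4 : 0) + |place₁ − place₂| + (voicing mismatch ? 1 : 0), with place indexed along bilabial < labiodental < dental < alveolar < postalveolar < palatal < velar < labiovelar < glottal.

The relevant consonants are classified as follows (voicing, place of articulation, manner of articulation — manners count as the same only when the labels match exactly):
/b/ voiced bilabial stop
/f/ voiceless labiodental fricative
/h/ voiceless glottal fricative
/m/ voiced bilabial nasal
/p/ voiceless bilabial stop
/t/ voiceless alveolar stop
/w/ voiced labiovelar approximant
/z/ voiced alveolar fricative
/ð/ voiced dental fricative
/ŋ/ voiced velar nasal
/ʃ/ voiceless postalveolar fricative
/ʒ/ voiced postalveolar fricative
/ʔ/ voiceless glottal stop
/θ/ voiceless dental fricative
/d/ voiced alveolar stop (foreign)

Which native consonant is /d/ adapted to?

t

/t/ is closest: same manner (stop), place distance 0 (alveolar→alveolar), voicing differs (+1); total 1. Next closest is /b/ at distance 3.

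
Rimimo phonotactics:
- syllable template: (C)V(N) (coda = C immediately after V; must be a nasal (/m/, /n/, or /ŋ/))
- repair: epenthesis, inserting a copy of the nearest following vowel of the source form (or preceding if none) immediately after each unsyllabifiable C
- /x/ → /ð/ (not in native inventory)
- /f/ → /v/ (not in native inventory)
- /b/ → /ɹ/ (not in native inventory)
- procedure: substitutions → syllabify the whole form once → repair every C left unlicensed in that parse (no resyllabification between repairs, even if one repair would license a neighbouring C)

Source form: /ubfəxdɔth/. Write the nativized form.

Substitution: /b/ → /ɹ/, /f/ → /v/, /x/ → /ð/, giving /uɹvəðdɔth/.
Syllabifying with onset maximization leaves /ɹ/, /ð/, /t/, /h/ stranded (only a nasal (/m/, /n/, or /ŋ/) is licensed in coda position; onsets are limited to one consonant).
Inserting the epenthetic vowel yields /ɹ/ → /ɹə/, /ð/ → /ðɔ/, /t/ → /tɔ/, /h/ → /hɔ/.

uɹəvəðɔdɔtɔhɔ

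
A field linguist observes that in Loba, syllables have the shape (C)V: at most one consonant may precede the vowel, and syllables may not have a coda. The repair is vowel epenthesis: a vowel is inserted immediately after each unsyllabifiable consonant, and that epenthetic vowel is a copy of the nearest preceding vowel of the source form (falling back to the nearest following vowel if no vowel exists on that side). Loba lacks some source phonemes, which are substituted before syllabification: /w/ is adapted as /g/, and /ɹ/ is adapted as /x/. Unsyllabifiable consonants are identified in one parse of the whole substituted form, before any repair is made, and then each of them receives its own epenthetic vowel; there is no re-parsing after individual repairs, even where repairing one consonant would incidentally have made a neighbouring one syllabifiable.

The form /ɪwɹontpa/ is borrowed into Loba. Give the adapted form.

Substitution: /w/ → /g/, /ɹ/ → /x/, giving /ɪgxontpa/.
The consonants /g/, /n/, /t/ cannot be parsed into a legal (C)V syllable (no codas are permitted; onsets are limited to one consonant).
Epenthesis after each stranded consonant: /g/ → /gɪ/, /n/ → /no/, /t/ → /to/.

ɪgɪxonotopa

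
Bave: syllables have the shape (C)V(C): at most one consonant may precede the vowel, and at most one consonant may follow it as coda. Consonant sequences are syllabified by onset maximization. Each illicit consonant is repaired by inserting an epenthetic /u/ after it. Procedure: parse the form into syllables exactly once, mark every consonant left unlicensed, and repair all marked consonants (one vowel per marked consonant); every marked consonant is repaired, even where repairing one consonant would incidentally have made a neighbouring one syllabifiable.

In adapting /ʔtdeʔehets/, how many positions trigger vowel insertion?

The unsyllabifiable consonants are /ʔ/, /t/, /s/; each receives one epenthetic vowel.

3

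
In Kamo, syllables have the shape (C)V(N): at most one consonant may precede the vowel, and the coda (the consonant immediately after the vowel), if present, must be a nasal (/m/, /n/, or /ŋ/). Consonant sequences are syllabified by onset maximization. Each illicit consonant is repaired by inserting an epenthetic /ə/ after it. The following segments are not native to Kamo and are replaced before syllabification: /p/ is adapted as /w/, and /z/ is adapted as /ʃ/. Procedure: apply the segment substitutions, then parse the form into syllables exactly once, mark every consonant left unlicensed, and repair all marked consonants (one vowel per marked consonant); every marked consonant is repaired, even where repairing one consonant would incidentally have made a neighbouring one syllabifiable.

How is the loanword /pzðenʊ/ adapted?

Substitution: /p/ → /w/, /z/ → /ʃ/, giving /wʃðenʊ/.
The consonants /w/, /ʃ/ cannot be parsed into a legal (C)V(N) syllable (only a nasal (/m/, /n/, or /ŋ/) is licensed in coda position; onsets are limited to one consonant).
Each unlicensed consonant becomes the onset of a new syllable: /w/ → /wə/, /ʃ/ → /ʃə/.

wəʃəðenʊ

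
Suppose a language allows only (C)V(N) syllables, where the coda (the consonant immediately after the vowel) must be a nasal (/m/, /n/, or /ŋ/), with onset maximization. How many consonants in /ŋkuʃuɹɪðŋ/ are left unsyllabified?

The consonants /ŋ/, /ð/, /ŋ/ cannot be parsed into a legal (C)V(N) syllable (only a nasal (/m/, /n/, or /ŋ/) is licensed in coda position; onsets are limited to one consonant).

3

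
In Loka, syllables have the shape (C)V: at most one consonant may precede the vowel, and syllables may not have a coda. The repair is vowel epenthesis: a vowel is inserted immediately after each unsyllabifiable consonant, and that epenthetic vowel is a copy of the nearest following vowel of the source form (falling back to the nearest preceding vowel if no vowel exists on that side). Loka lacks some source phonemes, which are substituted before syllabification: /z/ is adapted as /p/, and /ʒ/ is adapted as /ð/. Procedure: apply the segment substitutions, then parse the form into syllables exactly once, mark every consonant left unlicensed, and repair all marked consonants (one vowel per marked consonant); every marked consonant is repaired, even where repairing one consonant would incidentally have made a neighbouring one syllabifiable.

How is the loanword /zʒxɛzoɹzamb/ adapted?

Substitution: /z/ → /p/, /ʒ/ → /ð/, giving /pðxɛpoɹpamb/.
The consonants /p/, /ð/, /ɹ/, /m/, /b/ cannot be parsed into a legal (C)V syllable (no codas are permitted; onsets are limited to one consonant).
Each unlicensed consonant becomes the onset of a new syllable: /p/ → /pɛ/, /ð/ → /ðɛ/, /ɹ/ → /ɹa/, /m/ → /ma/, /b/ → /ba/.

pɛðɛxɛpoɹapamaba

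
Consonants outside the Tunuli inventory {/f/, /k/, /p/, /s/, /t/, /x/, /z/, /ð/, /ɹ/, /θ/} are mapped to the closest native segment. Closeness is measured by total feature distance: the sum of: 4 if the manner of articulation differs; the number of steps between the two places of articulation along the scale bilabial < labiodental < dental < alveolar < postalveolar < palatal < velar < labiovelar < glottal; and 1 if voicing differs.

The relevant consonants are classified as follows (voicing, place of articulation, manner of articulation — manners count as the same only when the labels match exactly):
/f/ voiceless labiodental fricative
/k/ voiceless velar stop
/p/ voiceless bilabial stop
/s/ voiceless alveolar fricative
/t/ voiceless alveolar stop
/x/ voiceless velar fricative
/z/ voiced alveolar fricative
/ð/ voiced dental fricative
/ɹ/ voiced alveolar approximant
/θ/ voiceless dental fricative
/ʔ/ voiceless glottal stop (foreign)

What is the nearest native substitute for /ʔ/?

k

/k/ is closest: same manner (stop), place distance 2 (glottal→velar), same voicing; total 2. Next closest is /t/ at distance 5.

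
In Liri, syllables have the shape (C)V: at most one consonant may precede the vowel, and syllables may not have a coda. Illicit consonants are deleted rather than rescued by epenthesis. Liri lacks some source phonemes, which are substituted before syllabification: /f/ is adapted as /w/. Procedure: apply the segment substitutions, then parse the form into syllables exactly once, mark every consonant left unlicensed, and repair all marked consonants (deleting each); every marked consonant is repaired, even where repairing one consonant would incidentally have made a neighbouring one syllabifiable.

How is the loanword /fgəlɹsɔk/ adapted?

gəsɔ

Substitution: /f/ → /w/, giving /wgəlɹsɔk/.
Syllabifying with onset maximization leaves /w/, /l/, /ɹ/, /k/ stranded (no codas are permitted; onsets are limited to one consonant).
Each unlicensed consonant is deleted: /w/, /l/, /ɹ/, /k/.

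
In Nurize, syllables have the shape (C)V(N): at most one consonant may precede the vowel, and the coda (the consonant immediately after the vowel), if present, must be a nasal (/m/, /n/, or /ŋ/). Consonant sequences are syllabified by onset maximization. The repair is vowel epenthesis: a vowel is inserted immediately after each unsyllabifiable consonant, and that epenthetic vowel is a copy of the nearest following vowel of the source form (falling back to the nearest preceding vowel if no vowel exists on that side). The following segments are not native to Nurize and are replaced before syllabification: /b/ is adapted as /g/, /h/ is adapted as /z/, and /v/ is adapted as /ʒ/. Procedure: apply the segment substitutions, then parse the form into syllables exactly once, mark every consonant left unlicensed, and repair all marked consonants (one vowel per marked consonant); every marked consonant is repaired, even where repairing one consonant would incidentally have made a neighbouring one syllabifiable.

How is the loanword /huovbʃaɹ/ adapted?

Substitution: /h/ → /z/, /v/ → /ʒ/, /b/ → /g/, giving /zuoʒgʃaɹ/.
Syllabifying with onset maximization leaves /ʒ/, /g/, /ɹ/ stranded (only a nasal (/m/, /n/, or /ŋ/) is licensed in coda position; onsets are limited to one consonant).
Epenthesis after each stranded consonant: /ʒ/ → /ʒa/, /g/ → /ga/, /ɹ/ → /ɹa/.

zuoʒagaʃaɹa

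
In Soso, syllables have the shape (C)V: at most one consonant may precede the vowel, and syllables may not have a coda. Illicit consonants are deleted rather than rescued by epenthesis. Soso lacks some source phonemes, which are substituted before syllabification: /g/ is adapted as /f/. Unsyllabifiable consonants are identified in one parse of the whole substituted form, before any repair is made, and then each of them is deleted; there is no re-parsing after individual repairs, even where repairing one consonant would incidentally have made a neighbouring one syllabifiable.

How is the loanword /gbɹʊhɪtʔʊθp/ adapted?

Substitution: /g/ → /f/, giving /fbɹʊhɪtʔʊθp/.
Under (C)V, the unsyllabifiable consonants are /f/, /b/, /t/, /θ/, /p/ (no codas are permitted; onsets are limited to one consonant).
Deletion applies to /f/, /b/, /t/, /θ/, /p/.

ɹʊhɪʔʊ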